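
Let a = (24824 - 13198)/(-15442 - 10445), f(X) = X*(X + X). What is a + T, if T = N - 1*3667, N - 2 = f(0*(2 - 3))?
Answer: -94887481/25887 ≈ -3665.4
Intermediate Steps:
f(X) = 2*X² (f(X) = X*(2*X) = 2*X²)
N = 2 (N = 2 + 2*(0*(2 - 3))² = 2 + 2*(0*(-1))² = 2 + 2*0² = 2 + 2*0 = 2 + 0 = 2)
T = -3665 (T = 2 - 1*3667 = 2 - 3667 = -3665)
a = -11626/25887 (a = 11626/(-25887) = 11626*(-1/25887) = -11626/25887 ≈ -0.44911)
a + T = -11626/25887 - 3665 = -94887481/25887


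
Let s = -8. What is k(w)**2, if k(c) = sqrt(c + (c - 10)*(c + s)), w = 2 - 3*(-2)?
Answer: 8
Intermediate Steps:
w = 8 (w = 2 + 6 = 8)
k(c) = sqrt(c + (-10 + c)*(-8 + c)) (k(c) = sqrt(c + (c - 10)*(c - 8)) = sqrt(c + (-10 + c)*(-8 + c)))
k(w)**2 = (sqrt(80 + 8**2 - 17*8))**2 = (sqrt(80 + 64 - 136))**2 = (sqrt(8))**2 = (2*sqrt(2))**2 = 8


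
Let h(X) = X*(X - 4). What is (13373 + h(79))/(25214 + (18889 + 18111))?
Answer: 9649/31107 ≈ 0.31019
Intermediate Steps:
h(X) = X*(-4 + X)
(13373 + h(79))/(25214 + (18889 + 18111)) = (13373 + 79*(-4 + 79))/(25214 + (18889 + 18111)) = (13373 + 79*75)/(25214 + 37000) = (13373 + 5925)/62214 = 19298*(1/62214) = 9649/31107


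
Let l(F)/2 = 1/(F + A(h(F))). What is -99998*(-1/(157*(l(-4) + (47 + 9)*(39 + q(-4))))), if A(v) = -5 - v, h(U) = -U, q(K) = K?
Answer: 649987/2000023 ≈ 0.32499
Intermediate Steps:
l(F) = 2/(-5 + 2*F) (l(F) = 2/(F + (-5 - (-1)*F)) = 2/(F + (-5 + F)) = 2/(-5 + 2*F))
-99998*(-1/(157*(l(-4) + (47 + 9)*(39 + q(-4))))) = -99998*(-1/(157*(2/(-5 + 2*(-4)) + (47 + 9)*(39 - 4)))) = -99998*(-1/(157*(2/(-5 - 8) + 56*35))) = -99998*(-1/(157*(2/(-13) + 1960))) = -99998*(-1/(157*(2*(-1/13) + 1960))) = -99998*(-1/(157*(-2/13 + 1960))) = -99998/((25478/13)*(-157)) = -99998/(-4000046/13) = -99998*(-13/4000046) = 649987/2000023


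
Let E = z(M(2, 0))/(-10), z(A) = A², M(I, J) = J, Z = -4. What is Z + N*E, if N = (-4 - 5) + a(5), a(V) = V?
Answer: -4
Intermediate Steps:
E = 0 (E = 0²/(-10) = 0*(-⅒) = 0)
N = -4 (N = (-4 - 5) + 5 = -9 + 5 = -4)
Z + N*E = -4 - 4*0 = -4 + 0 = -4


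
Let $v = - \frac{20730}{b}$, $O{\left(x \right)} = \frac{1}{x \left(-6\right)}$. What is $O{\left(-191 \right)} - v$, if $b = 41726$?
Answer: $\frac{11899153}{23908998} \approx 0.49768$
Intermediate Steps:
$O{\left(x \right)} = - \frac{1}{6 x}$ ($O{\left(x \right)} = \frac{1}{\left(-6\right) x} = - \frac{1}{6 x}$)
$v = - \frac{10365}{20863}$ ($v = - \frac{20730}{41726} = \left(-20730\right) \frac{1}{41726} = - \frac{10365}{20863} \approx -0.49681$)
$O{\left(-191 \right)} - v = - \frac{1}{6 \left(-191\right)} - - \frac{10365}{20863} = \left(- \frac{1}{6}\right) \left(- \frac{1}{191}\right) + \frac{10365}{20863} = \frac{1}{1146} + \frac{10365}{20863} = \frac{11899153}{23908998}$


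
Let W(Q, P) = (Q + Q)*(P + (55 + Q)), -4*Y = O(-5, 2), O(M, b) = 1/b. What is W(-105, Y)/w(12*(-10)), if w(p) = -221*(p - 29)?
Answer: 42105/131716 ≈ 0.31966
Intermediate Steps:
w(p) = 6409 - 221*p (w(p) = -221*(-29 + p) = 6409 - 221*p)
Y = -1/8 (Y = -1/4/2 = -1/4*1/2 = -1/8 ≈ -0.12500)
W(Q, P) = 2*Q*(55 + P + Q) (W(Q, P) = (2*Q)*(55 + P + Q) = 2*Q*(55 + P + Q))
W(-105, Y)/w(12*(-10)) = (2*(-105)*(55 - 1/8 - 105))/(6409 - 2652*(-10)) = (2*(-105)*(-401/8))/(6409 - 221*(-120)) = 42105/(4*(6409 + 26520)) = (42105/4)/32929 = (42105/4)*(1/32929) = 42105/131716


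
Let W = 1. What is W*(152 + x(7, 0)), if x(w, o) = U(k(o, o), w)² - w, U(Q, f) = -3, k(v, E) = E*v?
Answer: 154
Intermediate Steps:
x(w, o) = 9 - w (x(w, o) = (-3)² - w = 9 - w)
W*(152 + x(7, 0)) = 1*(152 + (9 - 1*7)) = 1*(152 + (9 - 7)) = 1*(152 + 2) = 1*154 = 154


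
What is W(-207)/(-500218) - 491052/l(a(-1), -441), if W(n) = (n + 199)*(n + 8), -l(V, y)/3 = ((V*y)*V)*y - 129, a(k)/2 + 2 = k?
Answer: 35365896704/1751059879383 ≈ 0.020197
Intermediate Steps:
a(k) = -4 + 2*k
l(V, y) = 387 - 3*V²*y² (l(V, y) = -3*(((V*y)*V)*y - 129) = -3*((y*V²)*y - 129) = -3*(V²*y² - 129) = -3*(-129 + V²*y²) = 387 - 3*V²*y²)
W(n) = (8 + n)*(199 + n) (W(n) = (199 + n)*(8 + n) = (8 + n)*(199 + n))
W(-207)/(-500218) - 491052/l(a(-1), -441) = (1592 + (-207)² + 207*(-207))/(-500218) - 491052/(387 - 3*(-4 + 2*(-1))²*(-441)²) = (1592 + 42849 - 42849)*(-1/500218) - 491052/(387 - 3*(-4 - 2)²*194481) = 1592*(-1/500218) - 491052/(387 - 3*(-6)²*194481) = -796/250109 - 491052/(387 - 3*36*194481) = -796/250109 - 491052/(387 - 21003948) = -796/250109 - 491052/(-21003561) = -796/250109 - 491052*(-1/21003561) = -796/250109 + 163684/7001187 = 35365896704/1751059879383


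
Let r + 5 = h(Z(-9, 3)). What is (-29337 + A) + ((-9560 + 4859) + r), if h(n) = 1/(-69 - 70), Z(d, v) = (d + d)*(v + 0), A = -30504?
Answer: -8972034/139 ≈ -64547.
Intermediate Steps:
Z(d, v) = 2*d*v (Z(d, v) = (2*d)*v = 2*d*v)
h(n) = -1/139 (h(n) = 1/(-139) = -1/139)
r = -696/139 (r = -5 - 1/139 = -696/139 ≈ -5.0072)
(-29337 + A) + ((-9560 + 4859) + r) = (-29337 - 30504) + ((-9560 + 4859) - 696/139) = -59841 + (-4701 - 696/139) = -59841 - 654135/139 = -8972034/139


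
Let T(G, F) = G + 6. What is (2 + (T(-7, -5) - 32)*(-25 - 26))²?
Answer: 2839225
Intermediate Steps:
T(G, F) = 6 + G
(2 + (T(-7, -5) - 32)*(-25 - 26))² = (2 + ((6 - 7) - 32)*(-25 - 26))² = (2 + (-1 - 32)*(-51))² = (2 - 33*(-51))² = (2 + 1683)² = 1685² = 2839225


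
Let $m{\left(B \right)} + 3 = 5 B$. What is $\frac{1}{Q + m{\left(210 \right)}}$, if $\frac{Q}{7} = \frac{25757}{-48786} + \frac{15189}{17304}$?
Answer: $\frac{20099832}{21093742675} \approx 0.00095288$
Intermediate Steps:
$m{\left(B \right)} = -3 + 5 B$
$Q = \frac{49218571}{20099832}$ ($Q = 7 \left(\frac{25757}{-48786} + \frac{15189}{17304}\right) = 7 \left(25757 \left(- \frac{1}{48786}\right) + 15189 \cdot \frac{1}{17304}\right) = 7 \left(- \frac{25757}{48786} + \frac{5063}{5768}\right) = 7 \cdot \frac{49218571}{140698824} = \frac{49218571}{20099832} \approx 2.4487$)
$\frac{1}{Q + m{\left(210 \right)}} = \frac{1}{\frac{49218571}{20099832} + \left(-3 + 5 \cdot 210\right)} = \frac{1}{\frac{49218571}{20099832} + \left(-3 + 1050\right)} = \frac{1}{\frac{49218571}{20099832} + 1047} = \frac{1}{\frac{21093742675}{20099832}} = \frac{20099832}{21093742675}$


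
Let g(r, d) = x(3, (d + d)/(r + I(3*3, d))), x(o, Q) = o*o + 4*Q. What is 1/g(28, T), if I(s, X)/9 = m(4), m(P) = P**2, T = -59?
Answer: 43/269 ≈ 0.15985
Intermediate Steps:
I(s, X) = 144 (I(s, X) = 9*4**2 = 9*16 = 144)
x(o, Q) = o**2 + 4*Q
g(r, d) = 9 + 8*d/(144 + r) (g(r, d) = 3**2 + 4*((d + d)/(r + 144)) = 9 + 4*((2*d)/(144 + r)) = 9 + 4*(2*d/(144 + r)) = 9 + 8*d/(144 + r))
1/g(28, T) = 1/((1296 + 8*(-59) + 9*28)/(144 + 28)) = 1/((1296 - 472 + 252)/172) = 1/((1/172)*1076) = 1/(269/43) = 43/269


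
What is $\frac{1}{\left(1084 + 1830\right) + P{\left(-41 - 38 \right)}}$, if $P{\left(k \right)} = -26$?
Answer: $\frac{1}{2888} \approx 0.00034626$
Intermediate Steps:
$\frac{1}{\left(1084 + 1830\right) + P{\left(-41 - 38 \right)}} = \frac{1}{\left(1084 + 1830\right) - 26} = \frac{1}{2914 - 26} = \frac{1}{2888}$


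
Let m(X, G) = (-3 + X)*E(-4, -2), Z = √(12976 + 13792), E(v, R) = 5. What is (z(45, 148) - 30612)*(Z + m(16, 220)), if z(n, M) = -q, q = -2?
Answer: -1989650 - 122440*√1673 ≈ -6.9977e+6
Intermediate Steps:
Z = 4*√1673 (Z = √26768 = 4*√1673 ≈ 163.61)
m(X, G) = -15 + 5*X (m(X, G) = (-3 + X)*5 = -15 + 5*X)
z(n, M) = 2 (z(n, M) = -1*(-2) = 2)
(z(45, 148) - 30612)*(Z + m(16, 220)) = (2 - 30612)*(4*√1673 + (-15 + 5*16)) = -30610*(4*√1673 + (-15 + 80)) = -30610*(4*√1673 + 65) = -30610*(65 + 4*√1673) = -1989650 - 122440*√1673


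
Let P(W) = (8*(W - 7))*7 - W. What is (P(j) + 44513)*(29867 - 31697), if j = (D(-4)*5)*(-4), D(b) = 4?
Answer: -72689430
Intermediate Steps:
j = -80 (j = (4*5)*(-4) = 20*(-4) = -80)
P(W) = -392 + 55*W (P(W) = (8*(-7 + W))*7 - W = (-56 + 8*W)*7 - W = (-392 + 56*W) - W = -392 + 55*W)
(P(j) + 44513)*(29867 - 31697) = ((-392 + 55*(-80)) + 44513)*(29867 - 31697) = ((-392 - 4400) + 44513)*(-1830) = (-4792 + 44513)*(-1830) = 39721*(-1830) = -72689430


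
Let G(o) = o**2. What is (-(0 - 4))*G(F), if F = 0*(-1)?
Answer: 0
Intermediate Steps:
F = 0
(-(0 - 4))*G(F) = -(0 - 4)*0**2 = -1*(-4)*0 = 4*0 = 0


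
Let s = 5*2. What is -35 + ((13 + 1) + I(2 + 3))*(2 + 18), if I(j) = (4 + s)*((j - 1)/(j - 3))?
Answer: 805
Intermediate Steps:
s = 10
I(j) = 14*(-1 + j)/(-3 + j) (I(j) = (4 + 10)*((j - 1)/(j - 3)) = 14*((-1 + j)/(-3 + j)) = 14*(-1 + j)/(-3 + j))
-35 + ((13 + 1) + I(2 + 3))*(2 + 18) = -35 + ((13 + 1) + 14*(-1 + (2 + 3))/(-3 + (2 + 3)))*(2 + 18) = -35 + (14 + 14*(-1 + 5)/(-3 + 5))*20 = -35 + (14 + 14*4/2)*20 = -35 + (14 + 14*(1/2)*4)*20 = -35 + (14 + 28)*20 = -35 + 42*20 = -35 + 840 = 805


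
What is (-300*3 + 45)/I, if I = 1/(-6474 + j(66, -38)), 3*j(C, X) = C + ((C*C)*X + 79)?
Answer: 52669425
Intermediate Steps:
j(C, X) = 79/3 + C/3 + X*C²/3 (j(C, X) = (C + ((C*C)*X + 79))/3 = (C + (C²*X + 79))/3 = (C + (X*C² + 79))/3 = (C + (79 + X*C²))/3 = (79 + C + X*C²)/3 = 79/3 + C/3 + X*C²/3)
I = -3/184805 (I = 1/(-6474 + (79/3 + (⅓)*66 + (⅓)*(-38)*66²)) = 1/(-6474 + (79/3 + 22 + (⅓)*(-38)*4356)) = 1/(-6474 + (79/3 + 22 - 55176)) = 1/(-6474 - 165383/3) = 1/(-184805/3) = -3/184805 ≈ -1.6233e-5)
(-300*3 + 45)/I = (-300*3 + 45)/(-3/184805) = (-50*18 + 45)*(-184805/3) = (-900 + 45)*(-184805/3) = -855*(-184805/3) = 52669425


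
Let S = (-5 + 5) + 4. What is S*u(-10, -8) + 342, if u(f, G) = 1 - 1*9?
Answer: 310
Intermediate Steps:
u(f, G) = -8 (u(f, G) = 1 - 9 = -8)
S = 4 (S = 0 + 4 = 4)
S*u(-10, -8) + 342 = 4*(-8) + 342 = -32 + 342 = 310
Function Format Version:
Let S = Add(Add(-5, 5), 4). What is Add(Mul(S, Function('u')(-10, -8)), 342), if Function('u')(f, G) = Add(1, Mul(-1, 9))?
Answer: 310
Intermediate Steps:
Function('u')(f, G) = -8 (Function('u')(f, G) = Add(1, -9) = -8)
S = 4 (S = Add(0, 4) = 4)
Add(Mul(S, Function('u')(-10, -8)), 342) = Add(Mul(4, -8), 342) = Add(-32, 342) = 310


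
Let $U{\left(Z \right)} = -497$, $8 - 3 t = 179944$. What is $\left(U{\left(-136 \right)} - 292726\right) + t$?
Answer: $- \frac{1059605}{3} \approx -3.532 \cdot 10^{5}$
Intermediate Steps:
$t = - \frac{179936}{3}$ ($t = \frac{8}{3} - \frac{179944}{3} = - \frac{179936}{3} \approx -59979.0$)
$\left(U{\left(-136 \right)} - 292726\right) + t = \left(-497 - 292726\right) - \frac{179936}{3} = -293223 - \frac{179936}{3} = - \frac{1059605}{3}$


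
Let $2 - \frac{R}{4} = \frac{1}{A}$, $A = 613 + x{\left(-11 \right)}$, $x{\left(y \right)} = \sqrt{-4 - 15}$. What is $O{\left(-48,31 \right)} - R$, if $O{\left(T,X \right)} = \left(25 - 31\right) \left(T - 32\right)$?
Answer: $\frac{44343597}{93947} - \frac{i \sqrt{19}}{93947} \approx 472.01 - 4.6397 \cdot 10^{-5} i$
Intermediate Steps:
$x{\left(y \right)} = i \sqrt{19}$ ($x{\left(y \right)} = \sqrt{-19} = i \sqrt{19}$)
$A = 613 + i \sqrt{19} \approx 613.0 + 4.3589 i$
$O{\left(T,X \right)} = 192 - 6 T$ ($O{\left(T,X \right)} = - 6 \left(-32 + T\right) = 192 - 6 T$)
$R = 8 - \frac{4}{613 + i \sqrt{19}} \approx 7.9935 + 4.6397 \cdot 10^{-5} i$
$O{\left(-48,31 \right)} - R = \left(192 - -288\right) - \left(\frac{750963}{93947} + \frac{i \sqrt{19}}{93947}\right) = \left(192 + 288\right) - \left(\frac{750963}{93947} + \frac{i \sqrt{19}}{93947}\right) = 480 - \left(\frac{750963}{93947} + \frac{i \sqrt{19}}{93947}\right) = \frac{44343597}{93947} - \frac{i \sqrt{19}}{93947}$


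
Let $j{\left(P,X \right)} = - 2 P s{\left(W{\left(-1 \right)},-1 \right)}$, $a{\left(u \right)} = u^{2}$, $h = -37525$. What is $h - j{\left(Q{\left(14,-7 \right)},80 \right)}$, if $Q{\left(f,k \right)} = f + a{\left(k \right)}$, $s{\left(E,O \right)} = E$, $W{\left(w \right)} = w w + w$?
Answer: $-37525$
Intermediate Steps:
$W{\left(w \right)} = w + w^{2}$ ($W{\left(w \right)} = w^{2} + w = w + w^{2}$)
$Q{\left(f,k \right)} = f + k^{2}$
$j{\left(P,X \right)} = 0$ ($j{\left(P,X \right)} = - 2 P \left(- (1 - 1)\right) = - 2 P \left(\left(-1\right) 0\right) = - 2 P 0 = 0$)
$h - j{\left(Q{\left(14,-7 \right)},80 \right)} = -37525 - 0 = -37525 + 0 = -37525$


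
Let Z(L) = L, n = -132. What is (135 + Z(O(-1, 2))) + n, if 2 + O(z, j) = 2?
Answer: 3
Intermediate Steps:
O(z, j) = 0 (O(z, j) = -2 + 2 = 0)
(135 + Z(O(-1, 2))) + n = (135 + 0) - 132 = 135 - 132 = 3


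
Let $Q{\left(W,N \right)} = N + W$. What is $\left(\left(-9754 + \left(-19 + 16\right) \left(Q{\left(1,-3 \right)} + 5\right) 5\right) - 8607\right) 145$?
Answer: $-2668870$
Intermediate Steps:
$\left(\left(-9754 + \left(-19 + 16\right) \left(Q{\left(1,-3 \right)} + 5\right) 5\right) - 8607\right) 145 = \left(\left(-9754 + \left(-19 + 16\right) \left(\left(-3 + 1\right) + 5\right) 5\right) - 8607\right) 145 = \left(\left(-9754 - 3 \left(-2 + 5\right) 5\right) - 8607\right) 145 = \left(\left(-9754 - 3 \cdot 3 \cdot 5\right) - 8607\right) 145 = \left(\left(-9754 - 45\right) - 8607\right) 145 = \left(-9799 - 8607\right) 145 = \left(-18406\right) 145 = -2668870$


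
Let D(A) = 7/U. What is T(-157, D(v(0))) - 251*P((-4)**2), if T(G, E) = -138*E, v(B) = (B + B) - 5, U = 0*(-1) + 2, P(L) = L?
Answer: -4499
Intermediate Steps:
U = 2 (U = 0 + 2 = 2)
v(B) = -5 + 2*B (v(B) = 2*B - 5 = -5 + 2*B)
D(A) = 7/2
T(-157, D(v(0))) - 251*P((-4)**2) = -138*7/2 - 251*(-4)**2 = -483 - 251*16 = -483 - 4016 = -4499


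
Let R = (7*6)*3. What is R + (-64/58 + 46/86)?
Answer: 156413/1247 ≈ 125.43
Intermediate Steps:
R = 126 (R = 42*3 = 126)
R + (-64/58 + 46/86) = 126 + (-64/58 + 46/86) = 126 + (-64*1/58 + 46*(1/86)) = 126 + (-32/29 + 23/43) = 126 - 709/1247 = 156413/1247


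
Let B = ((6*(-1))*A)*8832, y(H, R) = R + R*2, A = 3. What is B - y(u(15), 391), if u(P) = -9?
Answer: -160149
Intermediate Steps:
y(H, R) = 3*R (y(H, R) = R + 2*R = 3*R)
B = -158976 (B = ((6*(-1))*3)*8832 = -6*3*8832 = -18*8832 = -158976)
B - y(u(15), 391) = -158976 - 3*391 = -158976 - 1*1173 = -158976 - 1173 = -160149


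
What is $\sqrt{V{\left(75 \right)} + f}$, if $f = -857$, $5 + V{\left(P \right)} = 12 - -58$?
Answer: $6 i \sqrt{22} \approx 28.142 i$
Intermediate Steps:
$V{\left(P \right)} = 65$ ($V{\left(P \right)} = -5 + \left(12 - -58\right) = -5 + \left(12 + 58\right) = -5 + 70 = 65$)
$\sqrt{V{\left(75 \right)} + f} = \sqrt{65 - 857} = \sqrt{-792} = 6 i \sqrt{22}$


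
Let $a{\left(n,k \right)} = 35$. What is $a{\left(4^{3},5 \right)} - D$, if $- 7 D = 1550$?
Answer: $\frac{1795}{7} \approx 256.43$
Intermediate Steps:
$D = - \frac{1550}{7}$ ($D = \left(- \frac{1}{7}\right) 1550 = - \frac{1550}{7} \approx -221.43$)
$a{\left(4^{3},5 \right)} - D = 35 - - \frac{1550}{7} = 35 + \frac{1550}{7} = \frac{1795}{7}$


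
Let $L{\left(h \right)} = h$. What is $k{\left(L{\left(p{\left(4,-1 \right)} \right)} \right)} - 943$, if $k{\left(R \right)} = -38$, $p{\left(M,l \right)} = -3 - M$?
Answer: $-981$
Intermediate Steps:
$k{\left(L{\left(p{\left(4,-1 \right)} \right)} \right)} - 943 = -38 - 943 = -981$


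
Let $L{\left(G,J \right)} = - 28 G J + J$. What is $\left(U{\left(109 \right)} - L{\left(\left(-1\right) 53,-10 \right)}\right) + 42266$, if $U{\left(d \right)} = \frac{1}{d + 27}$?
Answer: $\frac{7767777}{136} \approx 57116.0$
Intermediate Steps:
$L{\left(G,J \right)} = J - 28 G J$ ($L{\left(G,J \right)} = - 28 G J + J = J - 28 G J$)
$U{\left(d \right)} = \frac{1}{27 + d}$
$\left(U{\left(109 \right)} - L{\left(\left(-1\right) 53,-10 \right)}\right) + 42266 = \left(\frac{1}{27 + 109} - - 10 \left(1 - 28 \left(\left(-1\right) 53\right)\right)\right) + 42266 = \left(\frac{1}{136} - - 10 \left(1 - -1484\right)\right) + 42266 = \left(\frac{1}{136} - - 10 \left(1 + 1484\right)\right) + 42266 = \left(\frac{1}{136} - \left(-10\right) 1485\right) + 42266 = \left(\frac{1}{136} - -14850\right) + 42266 = \left(\frac{1}{136} + 14850\right) + 42266 = \frac{2019601}{136} + 42266 = \frac{7767777}{136}$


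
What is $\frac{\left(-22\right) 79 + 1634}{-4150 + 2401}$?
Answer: $\frac{104}{1749} \approx 0.059463$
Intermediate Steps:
$\frac{\left(-22\right) 79 + 1634}{-4150 + 2401} = \frac{-1738 + 1634}{-1749} = \left(-104\right) \left(- \frac{1}{1749}\right) = \frac{104}{1749}$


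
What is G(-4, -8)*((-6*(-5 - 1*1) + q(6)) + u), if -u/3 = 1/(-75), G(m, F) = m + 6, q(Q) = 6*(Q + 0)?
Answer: 3602/25 ≈ 144.08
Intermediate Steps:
q(Q) = 6*Q
G(m, F) = 6 + m
u = 1/25 (u = -3/(-75) = -3*(-1/75) = 1/25 ≈ 0.040000)
G(-4, -8)*((-6*(-5 - 1*1) + q(6)) + u) = (6 - 4)*((-6*(-5 - 1*1) + 6*6) + 1/25) = 2*((-6*(-5 - 1) + 36) + 1/25) = 2*((-6*(-6) + 36) + 1/25) = 2*((36 + 36) + 1/25) = 2*(72 + 1/25) = 2*(1801/25) = 3602/25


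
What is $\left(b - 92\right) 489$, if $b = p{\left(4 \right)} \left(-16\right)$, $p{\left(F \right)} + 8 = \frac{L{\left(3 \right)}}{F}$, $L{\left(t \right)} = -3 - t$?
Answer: $29340$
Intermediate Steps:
$p{\left(F \right)} = -8 - \frac{6}{F}$ ($p{\left(F \right)} = -8 + \frac{-3 - 3}{F} = -8 - \frac{6}{F}$)
$b = 152$ ($b = \left(-8 - \frac{6}{4}\right) \left(-16\right) = \left(-8 - \frac{3}{2}\right) \left(-16\right) = \left(- \frac{19}{2}\right) \left(-16\right) = 152$)
$\left(b - 92\right) 489 = \left(152 - 92\right) 489 = 60 \cdot 489 = 29340$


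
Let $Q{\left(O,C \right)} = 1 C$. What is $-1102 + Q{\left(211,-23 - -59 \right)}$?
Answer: $-1066$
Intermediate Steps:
$Q{\left(O,C \right)} = C$
$-1102 + Q{\left(211,-23 - -59 \right)} = -1102 - -36 = -1102 + \left(-23 + 59\right) = -1102 + 36 = -1066$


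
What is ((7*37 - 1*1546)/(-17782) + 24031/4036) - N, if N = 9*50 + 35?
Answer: -17187520073/35884076 ≈ -478.97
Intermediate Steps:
N = 485 (N = 450 + 35 = 485)
((7*37 - 1*1546)/(-17782) + 24031/4036) - N = ((7*37 - 1*1546)/(-17782) + 24031/4036) - 1*485 = ((259 - 1546)*(-1/17782) + 24031*(1/4036)) - 485 = (-1287*(-1/17782) + 24031/4036) - 485 = (1287/17782 + 24031/4036) - 485 = 216256787/35884076 - 485 = -17187520073/35884076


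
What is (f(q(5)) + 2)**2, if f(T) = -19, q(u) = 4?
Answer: 289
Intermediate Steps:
(f(q(5)) + 2)**2 = (-19 + 2)**2 = (-17)**2 = 289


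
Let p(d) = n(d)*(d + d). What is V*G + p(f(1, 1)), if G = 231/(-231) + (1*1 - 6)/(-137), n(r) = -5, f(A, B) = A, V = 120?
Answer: -17210/137 ≈ -125.62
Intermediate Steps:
p(d) = -10*d (p(d) = -5*(d + d) = -10*d)
G = -132/137 (G = 231*(-1/231) + (1 - 6)*(-1/137) = -1 - 5*(-1/137) = -1 + 5/137 = -132/137 ≈ -0.96350)
V*G + p(f(1, 1)) = 120*(-132/137) - 10*1 = -15840/137 - 10 = -17210/137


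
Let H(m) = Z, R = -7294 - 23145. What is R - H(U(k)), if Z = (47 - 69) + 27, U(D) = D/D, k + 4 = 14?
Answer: -30444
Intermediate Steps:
k = 10 (k = -4 + 14 = 10)
U(D) = 1
R = -30439
Z = 5 (Z = -22 + 27 = 5)
H(m) = 5
R - H(U(k)) = -30439 - 1*5 = -30439 - 5 = -30444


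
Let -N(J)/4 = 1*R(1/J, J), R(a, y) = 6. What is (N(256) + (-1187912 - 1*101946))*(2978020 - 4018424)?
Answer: 1341998392328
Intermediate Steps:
N(J) = -24 (N(J) = -4*6 = -24)
(N(256) + (-1187912 - 1*101946))*(2978020 - 4018424) = (-24 + (-1187912 - 1*101946))*(2978020 - 4018424) = (-24 + (-1187912 - 101946))*(-1040404) = (-24 - 1289858)*(-1040404) = -1289882*(-1040404) = 1341998392328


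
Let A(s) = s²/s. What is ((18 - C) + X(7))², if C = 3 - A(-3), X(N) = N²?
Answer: 3721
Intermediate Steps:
A(s) = s
C = 6 (C = 3 - 1*(-3) = 3 + 3 = 6)
((18 - C) + X(7))² = ((18 - 1*6) + 7²)² = ((18 - 6) + 49)² = (12 + 49)² = 61² = 3721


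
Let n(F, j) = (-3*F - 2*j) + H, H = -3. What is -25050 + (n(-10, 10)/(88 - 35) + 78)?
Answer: -1323509/53 ≈ -24972.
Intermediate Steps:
n(F, j) = -3 - 3*F - 2*j (n(F, j) = (-3*F - 2*j) - 3 = -3 - 3*F - 2*j)
-25050 + (n(-10, 10)/(88 - 35) + 78) = -25050 + ((-3 - 3*(-10) - 2*10)/(88 - 35) + 78) = -25050 + ((-3 + 30 - 20)/53 + 78) = -25050 + ((1/53)*7 + 78) = -25050 + (7/53 + 78) = -25050 + 4141/53 = -1323509/53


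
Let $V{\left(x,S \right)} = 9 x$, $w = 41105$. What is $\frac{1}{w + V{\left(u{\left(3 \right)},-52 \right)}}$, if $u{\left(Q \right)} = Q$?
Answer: $\frac{1}{41132} \approx 2.4312 \cdot 10^{-5}$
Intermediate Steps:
$\frac{1}{w + V{\left(u{\left(3 \right)},-52 \right)}} = \frac{1}{41105 + 9 \cdot 3} = \frac{1}{41105 + 27} = \frac{1}{41132}$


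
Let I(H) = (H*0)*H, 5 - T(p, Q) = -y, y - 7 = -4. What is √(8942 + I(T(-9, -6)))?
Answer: √8942 ≈ 94.562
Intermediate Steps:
y = 3 (y = 7 - 4 = 3)
T(p, Q) = 8 (T(p, Q) = 5 - (-1)*3 = 5 - 1*(-3) = 5 + 3 = 8)
I(H) = 0 (I(H) = 0*H = 0)
√(8942 + I(T(-9, -6))) = √(8942 + 0) = √8942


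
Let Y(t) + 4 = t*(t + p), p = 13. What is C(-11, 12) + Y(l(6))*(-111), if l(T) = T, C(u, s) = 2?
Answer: -12208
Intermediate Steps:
Y(t) = -4 + t*(13 + t) (Y(t) = -4 + t*(t + 13) = -4 + t*(13 + t))
C(-11, 12) + Y(l(6))*(-111) = 2 + (-4 + 6² + 13*6)*(-111) = 2 + (-4 + 36 + 78)*(-111) = 2 + 110*(-111) = 2 - 12210 = -12208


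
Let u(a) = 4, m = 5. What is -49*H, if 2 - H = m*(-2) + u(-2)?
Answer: -392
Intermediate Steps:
H = 8 (H = 2 - (5*(-2) + 4) = 2 - (-10 + 4) = 2 - 1*(-6) = 2 + 6 = 8)
-49*H = -49*8 = -392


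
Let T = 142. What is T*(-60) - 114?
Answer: -8634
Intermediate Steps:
T*(-60) - 114 = 142*(-60) - 114 = -8520 - 114 = -8634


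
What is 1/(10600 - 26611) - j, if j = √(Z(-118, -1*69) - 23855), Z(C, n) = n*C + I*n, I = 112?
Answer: -1/16011 - I*√23441 ≈ -6.2457e-5 - 153.1*I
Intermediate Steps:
Z(C, n) = 112*n + C*n (Z(C, n) = n*C + 112*n = C*n + 112*n = 112*n + C*n)
j = I*√23441 (j = √((-1*69)*(112 - 118) - 23855) = √(-69*(-6) - 23855) = √(414 - 23855) = √(-23441) = I*√23441 ≈ 153.1*I)
1/(10600 - 26611) - j = 1/(10600 - 26611) - I*√23441 = 1/(-16011) - I*√23441 = -1/16011 - I*√23441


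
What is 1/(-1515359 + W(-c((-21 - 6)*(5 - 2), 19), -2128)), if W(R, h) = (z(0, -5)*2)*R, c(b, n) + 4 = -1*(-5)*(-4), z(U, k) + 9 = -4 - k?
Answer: -1/1515743 ≈ -6.5974e-7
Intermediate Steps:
z(U, k) = -13 - k (z(U, k) = -9 + (-4 - k) = -13 - k)
c(b, n) = -24 (c(b, n) = -4 - 1*(-5)*(-4) = -4 + 5*(-4) = -4 - 20 = -24)
W(R, h) = -16*R (W(R, h) = ((-13 - 1*(-5))*2)*R = ((-13 + 5)*2)*R = (-8*2)*R = -16*R)
1/(-1515359 + W(-c((-21 - 6)*(5 - 2), 19), -2128)) = 1/(-1515359 - (-16)*(-24)) = 1/(-1515359 - 16*24) = 1/(-1515359 - 384) = 1/(-1515743) = -1/1515743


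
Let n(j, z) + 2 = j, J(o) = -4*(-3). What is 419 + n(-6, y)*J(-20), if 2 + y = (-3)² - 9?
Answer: 323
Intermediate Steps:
y = -2 (y = -2 + ((-3)² - 9) = -2 + (9 - 9) = -2 + 0 = -2)
J(o) = 12
n(j, z) = -2 + j
419 + n(-6, y)*J(-20) = 419 + (-2 - 6)*12 = 419 - 8*12 = 419 - 96 = 323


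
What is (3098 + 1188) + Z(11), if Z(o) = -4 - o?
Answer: 4271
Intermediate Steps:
(3098 + 1188) + Z(11) = (3098 + 1188) + (-4 - 1*11) = 4286 + (-4 - 11) = 4286 - 15 = 4271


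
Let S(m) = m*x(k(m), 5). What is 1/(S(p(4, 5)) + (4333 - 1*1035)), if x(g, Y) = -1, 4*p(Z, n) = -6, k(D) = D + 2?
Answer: 2/6599 ≈ 0.00030308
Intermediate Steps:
k(D) = 2 + D
p(Z, n) = -3/2 (p(Z, n) = (1/4)*(-6) = -3/2)
S(m) = -m (S(m) = m*(-1) = -m)
1/(S(p(4, 5)) + (4333 - 1*1035)) = 1/(-1*(-3/2) + (4333 - 1*1035)) = 1/(3/2 + (4333 - 1035)) = 1/(3/2 + 3298) = 1/(6599/2) = 2/6599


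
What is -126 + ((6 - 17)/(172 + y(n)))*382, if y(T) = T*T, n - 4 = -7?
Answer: -27008/181 ≈ -149.22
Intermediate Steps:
n = -3 (n = 4 - 7 = -3)
y(T) = T²
-126 + ((6 - 17)/(172 + y(n)))*382 = -126 + ((6 - 17)/(172 + (-3)²))*382 = -126 - 11/(172 + 9)*382 = -126 - 11/181*382 = -126 - 4202/181 = -27008/181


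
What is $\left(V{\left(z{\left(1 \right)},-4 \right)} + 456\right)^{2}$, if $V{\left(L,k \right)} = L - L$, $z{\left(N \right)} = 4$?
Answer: $207936$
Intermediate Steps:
$V{\left(L,k \right)} = 0$
$\left(V{\left(z{\left(1 \right)},-4 \right)} + 456\right)^{2} = \left(0 + 456\right)^{2} = 456^{2} = 207936$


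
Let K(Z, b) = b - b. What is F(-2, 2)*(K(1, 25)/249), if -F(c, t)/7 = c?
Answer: 0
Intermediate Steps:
K(Z, b) = 0
F(c, t) = -7*c
F(-2, 2)*(K(1, 25)/249) = (-7*(-2))*(0/249) = 14*(0*(1/249)) = 14*0 = 0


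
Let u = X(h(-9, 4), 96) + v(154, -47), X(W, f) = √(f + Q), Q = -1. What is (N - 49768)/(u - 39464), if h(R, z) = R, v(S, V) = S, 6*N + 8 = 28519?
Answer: 1061751307/927165603 + 270097*√95/9271656030 ≈ 1.1454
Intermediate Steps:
N = 28511/6 (N = -4/3 + (⅙)*28519 = -4/3 + 28519/6 = 28511/6 ≈ 4751.8)
X(W, f) = √(-1 + f) (X(W, f) = √(f - 1) = √(-1 + f))
u = 154 + √95 (u = √(-1 + 96) + 154 = √95 + 154 = 154 + √95 ≈ 163.75)
(N - 49768)/(u - 39464) = (28511/6 - 49768)/((154 + √95) - 39464) = -270097/(6*(-39310 + √95))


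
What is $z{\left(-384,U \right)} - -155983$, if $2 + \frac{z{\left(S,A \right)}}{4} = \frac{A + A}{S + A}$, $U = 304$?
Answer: $\frac{779723}{5} \approx 1.5594 \cdot 10^{5}$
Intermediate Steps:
$z{\left(S,A \right)} = -8 + \frac{8 A}{A + S}$ ($z{\left(S,A \right)} = -8 + 4 \frac{A + A}{S + A} = -8 + 4 \frac{2 A}{A + S} = -8 + \frac{8 A}{A + S}$)
$z{\left(-384,U \right)} - -155983 = \left(-8\right) \left(-384\right) \frac{1}{304 - 384} - -155983 = \left(-8\right) \left(-384\right) \frac{1}{-80} + 155983 = \left(-8\right) \left(-384\right) \left(- \frac{1}{80}\right) + 155983 = - \frac{192}{5} + 155983 = \frac{779723}{5}$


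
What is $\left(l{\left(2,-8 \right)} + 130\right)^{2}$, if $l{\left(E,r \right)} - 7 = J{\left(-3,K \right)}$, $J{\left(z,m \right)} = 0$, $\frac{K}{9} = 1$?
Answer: $18769$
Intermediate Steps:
$K = 9$ ($K = 9 \cdot 1 = 9$)
$l{\left(E,r \right)} = 7$ ($l{\left(E,r \right)} = 7 + 0 = 7$)
$\left(l{\left(2,-8 \right)} + 130\right)^{2} = \left(7 + 130\right)^{2} = 137^{2} = 18769$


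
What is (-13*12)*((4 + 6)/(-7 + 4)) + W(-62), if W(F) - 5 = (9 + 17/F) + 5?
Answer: 33401/62 ≈ 538.73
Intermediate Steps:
W(F) = 19 + 17/F (W(F) = 5 + ((9 + 17/F) + 5) = 5 + (14 + 17/F) = 19 + 17/F)
(-13*12)*((4 + 6)/(-7 + 4)) + W(-62) = (-13*12)*((4 + 6)/(-7 + 4)) + (19 + 17/(-62)) = -1560/(-3) + (19 + 17*(-1/62)) = -1560*(-1)/3 + (19 - 17/62) = -156*(-10/3) + 1161/62 = 520 + 1161/62 = 33401/62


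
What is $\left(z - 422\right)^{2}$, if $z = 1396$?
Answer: $948676$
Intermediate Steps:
$\left(z - 422\right)^{2} = \left(1396 - 422\right)^{2} = 974^{2} = 948676$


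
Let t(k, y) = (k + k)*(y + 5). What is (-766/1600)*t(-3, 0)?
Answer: 1149/80 ≈ 14.363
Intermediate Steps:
t(k, y) = 2*k*(5 + y) (t(k, y) = (2*k)*(5 + y) = 2*k*(5 + y))
(-766/1600)*t(-3, 0) = (-766/1600)*(2*(-3)*(5 + 0)) = (-766*1/1600)*(2*(-3)*5) = -383/800*(-30) = 1149/80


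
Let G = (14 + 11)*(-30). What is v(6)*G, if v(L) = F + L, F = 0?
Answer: -4500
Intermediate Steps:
v(L) = L (v(L) = 0 + L = L)
G = -750 (G = 25*(-30) = -750)
v(6)*G = 6*(-750) = -4500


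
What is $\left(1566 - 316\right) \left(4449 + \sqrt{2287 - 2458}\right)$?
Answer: $5561250 + 3750 i \sqrt{19} \approx 5.5612 \cdot 10^{6} + 16346.0 i$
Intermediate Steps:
$\left(1566 - 316\right) \left(4449 + \sqrt{2287 - 2458}\right) = 1250 \left(4449 + \sqrt{-171}\right) = 1250 \left(4449 + 3 i \sqrt{19}\right) = 5561250 + 3750 i \sqrt{19}$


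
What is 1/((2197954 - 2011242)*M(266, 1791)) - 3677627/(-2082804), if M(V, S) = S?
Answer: 102483571217849/58041011691864 ≈ 1.7657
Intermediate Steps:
1/((2197954 - 2011242)*M(266, 1791)) - 3677627/(-2082804) = 1/((2197954 - 2011242)*1791) - 3677627/(-2082804) = (1/1791)/186712 - 3677627*(-1/2082804) = (1/186712)*(1/1791) + 3677627/2082804 = 1/334401192 + 3677627/2082804 = 102483571217849/58041011691864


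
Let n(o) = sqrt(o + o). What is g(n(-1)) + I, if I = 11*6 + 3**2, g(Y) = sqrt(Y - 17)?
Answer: 75 + sqrt(-17 + I*sqrt(2)) ≈ 75.171 + 4.1267*I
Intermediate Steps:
n(o) = sqrt(2)*sqrt(o) (n(o) = sqrt(2*o) = sqrt(2)*sqrt(o))
g(Y) = sqrt(-17 + Y)
I = 75 (I = 66 + 9 = 75)
g(n(-1)) + I = sqrt(-17 + sqrt(2)*sqrt(-1)) + 75 = sqrt(-17 + sqrt(2)*I) + 75 = sqrt(-17 + I*sqrt(2)) + 75 = 75 + sqrt(-17 + I*sqrt(2))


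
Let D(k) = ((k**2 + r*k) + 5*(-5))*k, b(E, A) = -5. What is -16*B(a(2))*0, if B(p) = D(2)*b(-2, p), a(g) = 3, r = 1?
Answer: 0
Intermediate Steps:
D(k) = k*(-25 + k + k**2) (D(k) = ((k**2 + 1*k) + 5*(-5))*k = ((k**2 + k) - 25)*k = ((k + k**2) - 25)*k = (-25 + k + k**2)*k = k*(-25 + k + k**2))
B(p) = 190 (B(p) = (2*(-25 + 2 + 2**2))*(-5) = (2*(-25 + 2 + 4))*(-5) = (2*(-19))*(-5) = -38*(-5) = 190)
-16*B(a(2))*0 = -16*190*0 = -3040*0 = 0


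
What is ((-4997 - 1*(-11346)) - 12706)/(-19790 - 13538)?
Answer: 6357/33328 ≈ 0.19074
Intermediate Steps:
((-4997 - 1*(-11346)) - 12706)/(-19790 - 13538) = ((-4997 + 11346) - 12706)/(-33328) = (6349 - 12706)*(-1/33328) = -6357*(-1/33328) = 6357/33328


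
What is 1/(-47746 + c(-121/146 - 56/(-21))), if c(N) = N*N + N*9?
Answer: -191844/9155962289 ≈ -2.0953e-5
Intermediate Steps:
c(N) = N² + 9*N
1/(-47746 + c(-121/146 - 56/(-21))) = 1/(-47746 + (-121/146 - 56/(-21))*(9 + (-121/146 - 56/(-21)))) = 1/(-47746 + (-121*1/146 - 56*(-1/21))*(9 + (-121*1/146 - 56*(-1/21)))) = 1/(-47746 + (-121/146 + 8/3)*(9 + (-121/146 + 8/3))) = 1/(-47746 + 805*(9 + 805/438)/438) = 1/(-47746 + (805/438)*(4747/438)) = 1/(-47746 + 3821335/191844) = 1/(-9155962289/191844) = -191844/9155962289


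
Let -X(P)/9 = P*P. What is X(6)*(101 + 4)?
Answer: -34020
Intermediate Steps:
X(P) = -9*P**2 (X(P) = -9*P*P = -9*P**2)
X(6)*(101 + 4) = (-9*6**2)*(101 + 4) = -9*36*105 = -324*105 = -34020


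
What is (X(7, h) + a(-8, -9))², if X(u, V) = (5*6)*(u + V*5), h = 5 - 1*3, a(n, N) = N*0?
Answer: 260100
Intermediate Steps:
a(n, N) = 0
h = 2 (h = 5 - 3 = 2)
X(u, V) = 30*u + 150*V (X(u, V) = 30*(u + 5*V) = 30*u + 150*V)
(X(7, h) + a(-8, -9))² = ((30*7 + 150*2) + 0)² = ((210 + 300) + 0)² = (510 + 0)² = 510² = 260100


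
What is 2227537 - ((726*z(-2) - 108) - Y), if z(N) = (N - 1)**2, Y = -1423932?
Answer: 797179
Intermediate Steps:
z(N) = (-1 + N)**2
2227537 - ((726*z(-2) - 108) - Y) = 2227537 - ((726*(-1 - 2)**2 - 108) - 1*(-1423932)) = 2227537 - ((726*(-3)**2 - 108) + 1423932) = 2227537 - ((726*9 - 108) + 1423932) = 2227537 - ((6534 - 108) + 1423932) = 2227537 - (6426 + 1423932) = 2227537 - 1*1430358 = 2227537 - 1430358 = 797179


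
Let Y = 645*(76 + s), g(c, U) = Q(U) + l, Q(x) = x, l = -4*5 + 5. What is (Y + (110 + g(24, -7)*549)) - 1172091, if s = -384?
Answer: -1382719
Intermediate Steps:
l = -15 (l = -20 + 5 = -15)
g(c, U) = -15 + U (g(c, U) = U - 15 = -15 + U)
Y = -198660 (Y = 645*(76 - 384) = 645*(-308) = -198660)
(Y + (110 + g(24, -7)*549)) - 1172091 = (-198660 + (110 + (-15 - 7)*549)) - 1172091 = (-198660 + (110 - 22*549)) - 1172091 = (-198660 + (110 - 12078)) - 1172091 = (-198660 - 11968) - 1172091 = -210628 - 1172091 = -1382719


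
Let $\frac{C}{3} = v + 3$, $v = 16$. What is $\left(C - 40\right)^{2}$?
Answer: $289$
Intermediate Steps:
$C = 57$ ($C = 3 \left(16 + 3\right) = 3 \cdot 19 = 57$)
$\left(C - 40\right)^{2} = \left(57 - 40\right)^{2} = 17^{2} = 289$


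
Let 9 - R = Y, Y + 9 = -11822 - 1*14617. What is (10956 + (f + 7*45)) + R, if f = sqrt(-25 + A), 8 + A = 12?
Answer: 37728 + I*sqrt(21) ≈ 37728.0 + 4.5826*I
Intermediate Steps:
A = 4 (A = -8 + 12 = 4)
f = I*sqrt(21) (f = sqrt(-25 + 4) = sqrt(-21) = I*sqrt(21) ≈ 4.5826*I)
Y = -26448 (Y = -9 + (-11822 - 1*14617) = -9 + (-11822 - 14617) = -9 - 26439 = -26448)
R = 26457 (R = 9 - 1*(-26448) = 9 + 26448 = 26457)
(10956 + (f + 7*45)) + R = (10956 + (I*sqrt(21) + 7*45)) + 26457 = (10956 + (I*sqrt(21) + 315)) + 26457 = (10956 + (315 + I*sqrt(21))) + 26457 = (11271 + I*sqrt(21)) + 26457 = 37728 + I*sqrt(21)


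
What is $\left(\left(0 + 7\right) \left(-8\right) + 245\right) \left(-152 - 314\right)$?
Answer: $-88074$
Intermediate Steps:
$\left(\left(0 + 7\right) \left(-8\right) + 245\right) \left(-152 - 314\right) = \left(7 \left(-8\right) + 245\right) \left(-466\right) = \left(-56 + 245\right) \left(-466\right) = 189 \left(-466\right) = -88074$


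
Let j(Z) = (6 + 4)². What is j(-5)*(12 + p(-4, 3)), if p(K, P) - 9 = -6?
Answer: 1500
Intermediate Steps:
p(K, P) = 3 (p(K, P) = 9 - 6 = 3)
j(Z) = 100 (j(Z) = 10² = 100)
j(-5)*(12 + p(-4, 3)) = 100*(12 + 3) = 100*15 = 1500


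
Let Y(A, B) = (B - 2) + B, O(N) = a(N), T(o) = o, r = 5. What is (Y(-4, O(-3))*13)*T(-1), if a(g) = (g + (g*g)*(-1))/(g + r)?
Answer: 182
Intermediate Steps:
a(g) = (g - g²)/(5 + g) (a(g) = (g + (g*g)*(-1))/(g + 5) = (g + g²*(-1))/(5 + g) = (g - g²)/(5 + g))
O(N) = N*(1 - N)/(5 + N)
Y(A, B) = -2 + 2*B (Y(A, B) = (-2 + B) + B = -2 + 2*B)
(Y(-4, O(-3))*13)*T(-1) = ((-2 + 2*(-3*(1 - 1*(-3))/(5 - 3)))*13)*(-1) = ((-2 + 2*(-3*(1 + 3)/2))*13)*(-1) = ((-2 + 2*(-3*½*4))*13)*(-1) = ((-2 + 2*(-6))*13)*(-1) = ((-2 - 12)*13)*(-1) = -14*13*(-1) = -182*(-1) = 182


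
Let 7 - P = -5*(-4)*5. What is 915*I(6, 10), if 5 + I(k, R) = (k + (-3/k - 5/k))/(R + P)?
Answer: -383995/83 ≈ -4626.4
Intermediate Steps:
P = -93 (P = 7 - (-5*(-4))*5 = 7 - 20*5 = 7 - 1*100 = 7 - 100 = -93)
I(k, R) = -5 + (k - 8/k)/(-93 + R) (I(k, R) = -5 + (k + (-3/k - 5/k))/(R - 93) = -5 + (k - 8/k)/(-93 + R))
915*I(6, 10) = 915*((-8 + 6² + 465*6 - 5*10*6)/(6*(-93 + 10))) = 915*((⅙)*(-8 + 36 + 2790 - 300)/(-83)) = 915*((⅙)*(-1/83)*2518) = 915*(-1259/249) = -383995/83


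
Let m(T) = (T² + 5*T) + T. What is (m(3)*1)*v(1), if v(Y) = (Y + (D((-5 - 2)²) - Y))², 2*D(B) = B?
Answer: 64827/4 ≈ 16207.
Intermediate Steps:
D(B) = B/2
v(Y) = 2401/4 (v(Y) = (Y + ((-5 - 2)²/2 - Y))² = (Y + ((½)*(-7)² - Y))² = (Y + ((½)*49 - Y))² = (Y + (49/2 - Y))² = (49/2)² = 2401/4)
m(T) = T² + 6*T
(m(3)*1)*v(1) = ((3*(6 + 3))*1)*(2401/4) = ((3*9)*1)*(2401/4) = (27*1)*(2401/4) = 27*(2401/4) = 64827/4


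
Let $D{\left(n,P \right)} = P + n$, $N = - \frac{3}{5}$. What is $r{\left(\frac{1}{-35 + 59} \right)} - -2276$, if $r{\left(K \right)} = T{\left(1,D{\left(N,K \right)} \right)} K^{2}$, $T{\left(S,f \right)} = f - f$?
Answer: $2276$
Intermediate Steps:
$N = - \frac{3}{5}$ ($N = \left(-3\right) \frac{1}{5} = - \frac{3}{5} \approx -0.6$)
$T{\left(S,f \right)} = 0$
$r{\left(K \right)} = 0$ ($r{\left(K \right)} = 0 K^{2} = 0$)
$r{\left(\frac{1}{-35 + 59} \right)} - -2276 = 0 - -2276 = 0 + 2276 = 2276$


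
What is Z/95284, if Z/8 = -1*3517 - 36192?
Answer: -79418/23821 ≈ -3.3340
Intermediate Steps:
Z = -317672 (Z = 8*(-1*3517 - 36192) = 8*(-3517 - 36192) = 8*(-39709) = -317672)
Z/95284 = -317672/95284 = -317672*1/95284 = -79418/23821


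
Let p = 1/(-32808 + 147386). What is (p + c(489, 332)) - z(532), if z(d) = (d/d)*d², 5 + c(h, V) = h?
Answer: -32372868119/114578 ≈ -2.8254e+5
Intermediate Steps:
c(h, V) = -5 + h
p = 1/114578 ≈ 8.7277e-6
z(d) = d² (z(d) = 1*d² = d²)
(p + c(489, 332)) - z(532) = (1/114578 + (-5 + 489)) - 1*532² = (1/114578 + 484) - 1*283024 = 55455753/114578 - 283024 = -32372868119/114578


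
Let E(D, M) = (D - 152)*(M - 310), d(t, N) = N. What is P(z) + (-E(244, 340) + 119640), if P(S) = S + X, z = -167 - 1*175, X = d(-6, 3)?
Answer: 116541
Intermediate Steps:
X = 3
z = -342 (z = -167 - 175 = -342)
E(D, M) = (-310 + M)*(-152 + D) (E(D, M) = (-152 + D)*(-310 + M) = (-310 + M)*(-152 + D))
P(S) = 3 + S (P(S) = S + 3 = 3 + S)
P(z) + (-E(244, 340) + 119640) = (3 - 342) + (-(47120 - 310*244 - 152*340 + 244*340) + 119640) = -339 + (-(47120 - 75640 - 51680 + 82960) + 119640) = -339 + (-1*2760 + 119640) = -339 + (-2760 + 119640) = -339 + 116880 = 116541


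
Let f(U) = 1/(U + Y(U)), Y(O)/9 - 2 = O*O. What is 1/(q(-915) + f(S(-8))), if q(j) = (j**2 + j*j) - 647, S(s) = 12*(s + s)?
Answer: 331602/555036422407 ≈ 5.9744e-7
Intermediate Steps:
S(s) = 24*s (S(s) = 12*(2*s) = 24*s)
Y(O) = 18 + 9*O**2 (Y(O) = 18 + 9*(O*O) = 18 + 9*O**2)
f(U) = 1/(18 + U + 9*U**2) (f(U) = 1/(U + (18 + 9*U**2)) = 1/(18 + U + 9*U**2))
q(j) = -647 + 2*j**2 (q(j) = (j**2 + j**2) - 647 = 2*j**2 - 647 = -647 + 2*j**2)
1/(q(-915) + f(S(-8))) = 1/((-647 + 2*(-915)**2) + 1/(18 + 24*(-8) + 9*(24*(-8))**2)) = 1/((-647 + 2*837225) + 1/(18 - 192 + 9*(-192)**2)) = 1/((-647 + 1674450) + 1/(18 - 192 + 9*36864)) = 1/(1673803 + 1/(18 - 192 + 331776)) = 1/(1673803 + 1/331602) = 1/(555036422407/331602) = 331602/555036422407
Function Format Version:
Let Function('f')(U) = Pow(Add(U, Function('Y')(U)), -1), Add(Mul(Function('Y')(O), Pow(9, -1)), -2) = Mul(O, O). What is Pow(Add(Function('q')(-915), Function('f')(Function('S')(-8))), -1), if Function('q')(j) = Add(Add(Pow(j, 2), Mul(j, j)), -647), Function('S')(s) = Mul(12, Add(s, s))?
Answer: Rational(331602, 555036422407) ≈ 5.9744e-7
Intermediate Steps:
Function('S')(s) = Mul(24, s) (Function('S')(s) = Mul(12, Mul(2, s)) = Mul(24, s))
Function('Y')(O) = Add(18, Mul(9, Pow(O, 2))) (Function('Y')(O) = Add(18, Mul(9, Mul(O, O))) = Add(18, Mul(9, Pow(O, 2))))
Function('f')(U) = Pow(Add(18, U, Mul(9, Pow(U, 2))), -1) (Function('f')(U) = Pow(Add(U, Add(18, Mul(9, Pow(U, 2)))), -1) = Pow(Add(18, U, Mul(9, Pow(U, 2))), -1))
Function('q')(j) = Add(-647, Mul(2, Pow(j, 2))) (Function('q')(j) = Add(Add(Pow(j, 2), Pow(j, 2)), -647) = Add(Mul(2, Pow(j, 2)), -647) = Add(-647, Mul(2, Pow(j, 2))))
Pow(Add(Function('q')(-915), Function('f')(Function('S')(-8))), -1) = Pow(Add(Add(-647, Mul(2, Pow(-915, 2))), Pow(Add(18, Mul(24, -8), Mul(9, Pow(Mul(24, -8), 2))), -1)), -1) = Pow(Add(Add(-647, Mul(2, 837225)), Pow(Add(18, -192, Mul(9, Pow(-192, 2))), -1)), -1) = Pow(Add(Add(-647, 1674450), Pow(Add(18, -192, Mul(9, 36864)), -1)), -1) = Pow(Add(1673803, Pow(Add(18, -192, 331776), -1)), -1) = Pow(Add(1673803, Pow(331602, -1)), -1) = Pow(Add(1673803, Rational(1, 331602)), -1) = Pow(Rational(555036422407, 331602), -1) = Rational(331602, 555036422407)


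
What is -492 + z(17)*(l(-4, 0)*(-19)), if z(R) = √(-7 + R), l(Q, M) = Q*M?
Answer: -492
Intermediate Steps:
l(Q, M) = M*Q
-492 + z(17)*(l(-4, 0)*(-19)) = -492 + √(-7 + 17)*((0*(-4))*(-19)) = -492 + √10*(0*(-19)) = -492 + √10*0 = -492 + 0 = -492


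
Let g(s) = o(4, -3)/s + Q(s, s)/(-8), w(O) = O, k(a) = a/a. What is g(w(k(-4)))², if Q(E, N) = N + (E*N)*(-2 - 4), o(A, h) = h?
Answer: 361/64 ≈ 5.6406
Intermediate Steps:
k(a) = 1
Q(E, N) = N - 6*E*N (Q(E, N) = N + (E*N)*(-6) = N - 6*E*N)
g(s) = -3/s - s*(1 - 6*s)/8 (g(s) = -3/s + (s*(1 - 6*s))/(-8) = -3/s + (s*(1 - 6*s))*(-⅛) = -3/s - s*(1 - 6*s)/8)
g(w(k(-4)))² = ((⅛)*(-24 + 1²*(-1 + 6*1))/1)² = ((⅛)*1*(-24 + 1*(-1 + 6)))² = ((⅛)*1*(-24 + 1*5))² = ((⅛)*1*(-24 + 5))² = ((⅛)*1*(-19))² = (-19/8)² = 361/64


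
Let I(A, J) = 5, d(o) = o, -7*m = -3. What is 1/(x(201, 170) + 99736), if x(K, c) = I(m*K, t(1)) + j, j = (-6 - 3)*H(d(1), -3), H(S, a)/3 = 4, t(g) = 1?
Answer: 1/99633 ≈ 1.0037e-5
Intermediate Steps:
m = 3/7 (m = -⅐*(-3) = 3/7 ≈ 0.42857)
H(S, a) = 12 (H(S, a) = 3*4 = 12)
j = -108 (j = (-6 - 3)*12 = -9*12 = -108)
x(K, c) = -103 (x(K, c) = 5 - 108 = -103)
1/(x(201, 170) + 99736) = 1/(-103 + 99736) = 1/99633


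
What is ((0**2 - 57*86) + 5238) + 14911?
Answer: 15247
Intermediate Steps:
((0**2 - 57*86) + 5238) + 14911 = ((0 - 4902) + 5238) + 14911 = (-4902 + 5238) + 14911 = 336 + 14911 = 15247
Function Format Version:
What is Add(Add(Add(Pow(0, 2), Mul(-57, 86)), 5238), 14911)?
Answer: 15247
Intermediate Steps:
Add(Add(Add(Pow(0, 2), Mul(-57, 86)), 5238), 14911) = Add(Add(Add(0, -4902), 5238), 14911) = Add(Add(-4902, 5238), 14911) = Add(336, 14911) = 15247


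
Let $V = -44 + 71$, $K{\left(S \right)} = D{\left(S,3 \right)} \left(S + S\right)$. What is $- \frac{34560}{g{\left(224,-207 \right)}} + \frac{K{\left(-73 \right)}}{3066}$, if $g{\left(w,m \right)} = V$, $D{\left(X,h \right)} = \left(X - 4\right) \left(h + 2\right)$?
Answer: $- \frac{3785}{3} \approx -1261.7$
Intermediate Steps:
$D{\left(X,h \right)} = \left(-4 + X\right) \left(2 + h\right)$
$K{\left(S \right)} = 2 S \left(-20 + 5 S\right)$ ($K{\left(S \right)} = \left(-8 - 12 + 2 S + S 3\right) \left(S + S\right) = \left(-8 - 12 + 2 S + 3 S\right) 2 S = \left(-20 + 5 S\right) 2 S = 2 S \left(-20 + 5 S\right)$)
$V = 27$
$g{\left(w,m \right)} = 27$
$- \frac{34560}{g{\left(224,-207 \right)}} + \frac{K{\left(-73 \right)}}{3066} = - \frac{34560}{27} + \frac{10 \left(-73\right) \left(-4 - 73\right)}{3066} = \left(-34560\right) \frac{1}{27} + 10 \left(-73\right) \left(-77\right) \frac{1}{3066} = -1280 + 56210 \cdot \frac{1}{3066} = -1280 + \frac{55}{3} = - \frac{3785}{3}$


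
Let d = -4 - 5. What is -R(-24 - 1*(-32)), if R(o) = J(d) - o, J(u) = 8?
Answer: 0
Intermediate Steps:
d = -9
R(o) = 8 - o
-R(-24 - 1*(-32)) = -(8 - (-24 - 1*(-32))) = -(8 - (-24 + 32)) = -(8 - 1*8) = -(8 - 8) = -1*0 = 0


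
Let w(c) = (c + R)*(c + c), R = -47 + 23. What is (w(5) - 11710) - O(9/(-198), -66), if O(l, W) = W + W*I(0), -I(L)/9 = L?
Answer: -11834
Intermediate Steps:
I(L) = -9*L
R = -24
w(c) = 2*c*(-24 + c) (w(c) = (c - 24)*(c + c) = (-24 + c)*(2*c) = 2*c*(-24 + c))
O(l, W) = W (O(l, W) = W + W*(-9*0) = W + W*0 = W + 0 = W)
(w(5) - 11710) - O(9/(-198), -66) = (2*5*(-24 + 5) - 11710) - 1*(-66) = (2*5*(-19) - 11710) + 66 = (-190 - 11710) + 66 = -11900 + 66 = -11834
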